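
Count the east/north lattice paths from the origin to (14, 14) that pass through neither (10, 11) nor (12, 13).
Number of paths = 18519528

Inclusion–exclusion. Total paths: C(28, 14) = 40116600. Through P₁: C(21, 10)·C(7, 4) = 12345060. Through P₂: C(25, 12)·C(3, 2) = 15600900. Since P₁ is strictly southwest of P₂, a monotone path through both must visit P₁ then P₂; paths through both = C(21, 10)·C(4, 2)·C(3, 2) = 6348888. Avoid both = 40116600 − 12345060 − 15600900 + 6348888 = 18519528.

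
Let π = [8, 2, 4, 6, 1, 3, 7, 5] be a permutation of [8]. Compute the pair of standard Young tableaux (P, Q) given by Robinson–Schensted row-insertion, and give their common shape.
P = [1, 3, 5, 7] / [2, 4, 6] / [8];  Q = [1, 3, 4, 7] / [2, 6, 8] / [5];  common shape = (4, 3, 1)

Row-insert the values π_1, π_2, … into P one at a time, bumping the leftmost entry strictly greater than the inserted value down to the next row. The recording tableau Q records, in position (i, j), the step at which that cell was added to P.
  Insert 8 (step 1): P = [8];  Q = [1]
  Insert 2 (step 2): P = [2] / [8];  Q = [1] / [2]
  Insert 4 (step 3): P = [2, 4] / [8];  Q = [1, 3] / [2]
  Insert 6 (step 4): P = [2, 4, 6] / [8];  Q = [1, 3, 4] / [2]
  Insert 1 (step 5): P = [1, 4, 6] / [2] / [8];  Q = [1, 3, 4] / [2] / [5]
  Insert 3 (step 6): P = [1, 3, 6] / [2, 4] / [8];  Q = [1, 3, 4] / [2, 6] / [5]
  Insert 7 (step 7): P = [1, 3, 6, 7] / [2, 4] / [8];  Q = [1, 3, 4, 7] / [2, 6] / [5]
  Insert 5 (step 8): P = [1, 3, 5, 7] / [2, 4, 6] / [8];  Q = [1, 3, 4, 7] / [2, 6, 8] / [5]
Final shape: (4, 3, 1).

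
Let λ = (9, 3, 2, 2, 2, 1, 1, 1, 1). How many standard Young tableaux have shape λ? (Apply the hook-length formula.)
# SYT of shape (9, 3, 2, 2, 2, 1, 1, 1, 1) = 395405010

Hook-length formula: f^λ = n! / Π hook(c), product over all cells c of the Young diagram. For λ = (9, 3, 2, 2, 2, 1, 1, 1, 1), n = 22 boxes. Hook lengths by row (left-to-right, top-to-bottom): [17, 12, 8, 6, 5, 4, 3, 2, 1]; [10, 5, 1]; [8, 3]; [7, 2]; [6, 1]; [4]; [3]; [2]; [1]. Product of hooks = 2842656768000. So f^λ = 22! / 2842656768000 = 1124000727777607680000 / 2842656768000 = 395405010.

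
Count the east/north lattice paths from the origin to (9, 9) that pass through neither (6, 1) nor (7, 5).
Number of paths = 36110

Inclusion–exclusion. Total paths: C(18, 9) = 48620. Through P₁: C(7, 6)·C(11, 3) = 1155. Through P₂: C(12, 7)·C(6, 2) = 11880. Since P₁ is strictly southwest of P₂, a monotone path through both must visit P₁ then P₂; paths through both = C(7, 6)·C(5, 1)·C(6, 2) = 525. Avoid both = 48620 − 1155 − 11880 + 525 = 36110.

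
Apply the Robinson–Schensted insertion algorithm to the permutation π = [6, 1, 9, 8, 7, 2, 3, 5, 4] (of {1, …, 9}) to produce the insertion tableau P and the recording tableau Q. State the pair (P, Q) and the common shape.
P = [1, 2, 3, 4] / [5, 7] / [6] / [8] / [9];  Q = [1, 3, 7, 8] / [2, 4] / [5] / [6] / [9];  common shape = (4, 2, 1, 1, 1)

Row-insert the values π_1, π_2, … into P one at a time, bumping the leftmost entry strictly greater than the inserted value down to the next row. The recording tableau Q records, in position (i, j), the step at which that cell was added to P.
  Insert 6 (step 1): P = [6];  Q = [1]
  Insert 1 (step 2): P = [1] / [6];  Q = [1] / [2]
  Insert 9 (step 3): P = [1, 9] / [6];  Q = [1, 3] / [2]
  Insert 8 (step 4): P = [1, 8] / [6, 9];  Q = [1, 3] / [2, 4]
  Insert 7 (step 5): P = [1, 7] / [6, 8] / [9];  Q = [1, 3] / [2, 4] / [5]
  Insert 2 (step 6): P = [1, 2] / [6, 7] / [8] / [9];  Q = [1, 3] / [2, 4] / [5] / [6]
  Insert 3 (step 7): P = [1, 2, 3] / [6, 7] / [8] / [9];  Q = [1, 3, 7] / [2, 4] / [5] / [6]
  Insert 5 (step 8): P = [1, 2, 3, 5] / [6, 7] / [8] / [9];  Q = [1, 3, 7, 8] / [2, 4] / [5] / [6]
  Insert 4 (step 9): P = [1, 2, 3, 4] / [5, 7] / [6] / [8] / [9];  Q = [1, 3, 7, 8] / [2, 4] / [5] / [6] / [9]
Final shape: (4, 2, 1, 1, 1).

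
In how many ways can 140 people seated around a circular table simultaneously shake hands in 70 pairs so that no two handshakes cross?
C_70 = 1321422108420282270489942177190229544600

These noncrossing handshakes are counted by the Catalan number C_n = (1/(n + 1)) · C(2n, n). For n = 70: C_70 = (1/71) · C(140, 70) = 93820969697840041204785894580506297666600/71 = 1321422108420282270489942177190229544600.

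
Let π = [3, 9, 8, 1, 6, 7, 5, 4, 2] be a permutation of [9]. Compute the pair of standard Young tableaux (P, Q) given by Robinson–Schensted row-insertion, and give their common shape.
P = [1, 2, 7] / [3, 4] / [5] / [6] / [8] / [9];  Q = [1, 2, 6] / [3, 5] / [4] / [7] / [8] / [9];  common shape = (3, 2, 1, 1, 1, 1)

Row-insert the values π_1, π_2, … into P one at a time, bumping the leftmost entry strictly greater than the inserted value down to the next row. The recording tableau Q records, in position (i, j), the step at which that cell was added to P.
  Insert 3 (step 1): P = [3];  Q = [1]
  Insert 9 (step 2): P = [3, 9];  Q = [1, 2]
  Insert 8 (step 3): P = [3, 8] / [9];  Q = [1, 2] / [3]
  Insert 1 (step 4): P = [1, 8] / [3] / [9];  Q = [1, 2] / [3] / [4]
  Insert 6 (step 5): P = [1, 6] / [3, 8] / [9];  Q = [1, 2] / [3, 5] / [4]
  Insert 7 (step 6): P = [1, 6, 7] / [3, 8] / [9];  Q = [1, 2, 6] / [3, 5] / [4]
  Insert 5 (step 7): P = [1, 5, 7] / [3, 6] / [8] / [9];  Q = [1, 2, 6] / [3, 5] / [4] / [7]
  Insert 4 (step 8): P = [1, 4, 7] / [3, 5] / [6] / [8] / [9];  Q = [1, 2, 6] / [3, 5] / [4] / [7] / [8]
  Insert 2 (step 9): P = [1, 2, 7] / [3, 4] / [5] / [6] / [8] / [9];  Q = [1, 2, 6] / [3, 5] / [4] / [7] / [8] / [9]
Final shape: (3, 2, 1, 1, 1, 1).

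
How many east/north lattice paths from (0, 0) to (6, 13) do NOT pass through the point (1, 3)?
Number of paths = 15120

Total paths from (0, 0) to (6, 13): C(19, 6) = 27132. Paths through (1, 3): (paths (0, 0) → (1, 3)) × (paths (1, 3) → (6, 13)) = C(4, 1) · C(15, 5) = 4 · 3003 = 12012. Avoidance count = 27132 − 12012 = 15120.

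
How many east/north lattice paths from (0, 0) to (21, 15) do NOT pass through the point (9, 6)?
Number of paths = 4096782910

Total paths from (0, 0) to (21, 15): C(36, 21) = 5567902560. Paths through (9, 6): (paths (0, 0) → (9, 6)) × (paths (9, 6) → (21, 15)) = C(15, 9) · C(21, 12) = 5005 · 293930 = 1471119650. Avoidance count = 5567902560 − 1471119650 = 4096782910.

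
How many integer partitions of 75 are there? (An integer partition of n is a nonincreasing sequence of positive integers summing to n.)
p(75) = 8118264

Compute p(n) via the recurrence p(n, m) = p(n, m−1) + p(n−m, m), where p(n, m) counts partitions of n with all parts ≤ m and p(n) = p(n, n). The base cases are p(0, m) = 1 and p(n, 0) = 0 for n > 0. Filling the table yields p(75) = 8118264. (Euler's pentagonal recurrence is an alternative.)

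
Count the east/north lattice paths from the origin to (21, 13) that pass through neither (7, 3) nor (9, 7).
Number of paths = 513676080

Inclusion–exclusion. Total paths: C(34, 21) = 927983760. Through P₁: C(10, 7)·C(24, 14) = 235350720. Through P₂: C(16, 9)·C(18, 12) = 212372160. Since P₁ is strictly southwest of P₂, a monotone path through both must visit P₁ then P₂; paths through both = C(10, 7)·C(6, 2)·C(18, 12) = 33415200. Avoid both = 927983760 − 235350720 − 212372160 + 33415200 = 513676080.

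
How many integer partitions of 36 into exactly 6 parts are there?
p(36, 6 parts) = 1206

Partitions of n into exactly k parts are in bijection with partitions of n − k into at most k parts (subtract 1 from each part). So p(36, exactly 6) = p(30, parts ≤ 6). Computing via the recurrence p(m, j) = p(m, j−1) + p(m−j, j) gives 1206.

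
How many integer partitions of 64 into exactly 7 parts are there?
p(64, 7 parts) = 34082

Partitions of n into exactly k parts are in bijection with partitions of n − k into at most k parts (subtract 1 from each part). So p(64, exactly 7) = p(57, parts ≤ 7). Computing via the recurrence p(m, j) = p(m, j−1) + p(m−j, j) gives 34082.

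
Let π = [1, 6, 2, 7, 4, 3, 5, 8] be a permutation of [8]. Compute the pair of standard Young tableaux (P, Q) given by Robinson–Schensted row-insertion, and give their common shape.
P = [1, 2, 3, 5, 8] / [4, 7] / [6];  Q = [1, 2, 4, 7, 8] / [3, 5] / [6];  common shape = (5, 2, 1)

Row-insert the values π_1, π_2, … into P one at a time, bumping the leftmost entry strictly greater than the inserted value down to the next row. The recording tableau Q records, in position (i, j), the step at which that cell was added to P.
  Insert 1 (step 1): P = [1];  Q = [1]
  Insert 6 (step 2): P = [1, 6];  Q = [1, 2]
  Insert 2 (step 3): P = [1, 2] / [6];  Q = [1, 2] / [3]
  Insert 7 (step 4): P = [1, 2, 7] / [6];  Q = [1, 2, 4] / [3]
  Insert 4 (step 5): P = [1, 2, 4] / [6, 7];  Q = [1, 2, 4] / [3, 5]
  Insert 3 (step 6): P = [1, 2, 3] / [4, 7] / [6];  Q = [1, 2, 4] / [3, 5] / [6]
  Insert 5 (step 7): P = [1, 2, 3, 5] / [4, 7] / [6];  Q = [1, 2, 4, 7] / [3, 5] / [6]
  Insert 8 (step 8): P = [1, 2, 3, 5, 8] / [4, 7] / [6];  Q = [1, 2, 4, 7, 8] / [3, 5] / [6]
Final shape: (5, 2, 1).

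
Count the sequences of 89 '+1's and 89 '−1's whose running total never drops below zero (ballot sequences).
C_89 = 254224158304000796523953440778841647086547372026600

These ballot sequences are counted by the Catalan number C_n = (1/(n + 1)) · C(2n, n). For n = 89: C_89 = (1/90) · C(178, 89) = 22880174247360071687155809670095748237789263482394000/90 = 254224158304000796523953440778841647086547372026600.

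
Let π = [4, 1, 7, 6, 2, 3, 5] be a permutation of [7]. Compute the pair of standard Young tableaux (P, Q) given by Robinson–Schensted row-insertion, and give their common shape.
P = [1, 2, 3, 5] / [4, 6] / [7];  Q = [1, 3, 6, 7] / [2, 4] / [5];  common shape = (4, 2, 1)

Row-insert the values π_1, π_2, … into P one at a time, bumping the leftmost entry strictly greater than the inserted value down to the next row. The recording tableau Q records, in position (i, j), the step at which that cell was added to P.
  Insert 4 (step 1): P = [4];  Q = [1]
  Insert 1 (step 2): P = [1] / [4];  Q = [1] / [2]
  Insert 7 (step 3): P = [1, 7] / [4];  Q = [1, 3] / [2]
  Insert 6 (step 4): P = [1, 6] / [4, 7];  Q = [1, 3] / [2, 4]
  Insert 2 (step 5): P = [1, 2] / [4, 6] / [7];  Q = [1, 3] / [2, 4] / [5]
  Insert 3 (step 6): P = [1, 2, 3] / [4, 6] / [7];  Q = [1, 3, 6] / [2, 4] / [5]
  Insert 5 (step 7): P = [1, 2, 3, 5] / [4, 6] / [7];  Q = [1, 3, 6, 7] / [2, 4] / [5]
Final shape: (4, 2, 1).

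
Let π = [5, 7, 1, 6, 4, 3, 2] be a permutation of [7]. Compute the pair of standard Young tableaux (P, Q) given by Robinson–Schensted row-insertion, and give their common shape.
P = [1, 2] / [3, 6] / [4] / [5] / [7];  Q = [1, 2] / [3, 4] / [5] / [6] / [7];  common shape = (2, 2, 1, 1, 1)

Row-insert the values π_1, π_2, … into P one at a time, bumping the leftmost entry strictly greater than the inserted value down to the next row. The recording tableau Q records, in position (i, j), the step at which that cell was added to P.
  Insert 5 (step 1): P = [5];  Q = [1]
  Insert 7 (step 2): P = [5, 7];  Q = [1, 2]
  Insert 1 (step 3): P = [1, 7] / [5];  Q = [1, 2] / [3]
  Insert 6 (step 4): P = [1, 6] / [5, 7];  Q = [1, 2] / [3, 4]
  Insert 4 (step 5): P = [1, 4] / [5, 6] / [7];  Q = [1, 2] / [3, 4] / [5]
  Insert 3 (step 6): P = [1, 3] / [4, 6] / [5] / [7];  Q = [1, 2] / [3, 4] / [5] / [6]
  Insert 2 (step 7): P = [1, 2] / [3, 6] / [4] / [5] / [7];  Q = [1, 2] / [3, 4] / [5] / [6] / [7]
Final shape: (2, 2, 1, 1, 1).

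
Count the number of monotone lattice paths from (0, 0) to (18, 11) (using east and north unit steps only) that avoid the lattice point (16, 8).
Number of paths = 27242580

Total paths from (0, 0) to (18, 11): C(29, 18) = 34597290. Paths through (16, 8): (paths (0, 0) → (16, 8)) × (paths (16, 8) → (18, 11)) = C(24, 16) · C(5, 2) = 735471 · 10 = 7354710. Avoidance count = 34597290 − 7354710 = 27242580.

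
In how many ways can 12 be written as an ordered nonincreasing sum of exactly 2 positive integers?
p(12, 2 parts) = 6

Partitions of n into exactly k parts ↔ partitions of n − k into at most k parts (subtract 1 from each part). For n = 12, k = 2, the partitions are: 11+1, 10+2, 9+3, 8+4, 7+5, 6+6. Count = 6.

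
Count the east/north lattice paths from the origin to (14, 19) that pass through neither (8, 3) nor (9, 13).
Number of paths = 577528545

Inclusion–exclusion. Total paths: C(33, 14) = 818809200. Through P₁: C(11, 8)·C(22, 6) = 12311145. Through P₂: C(22, 9)·C(11, 5) = 229808040. Since P₁ is strictly southwest of P₂, a monotone path through both must visit P₁ then P₂; paths through both = C(11, 8)·C(11, 1)·C(11, 5) = 838530. Avoid both = 818809200 − 12311145 − 229808040 + 838530 = 577528545.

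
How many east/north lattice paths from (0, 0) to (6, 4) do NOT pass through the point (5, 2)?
Number of paths = 147

Total paths from (0, 0) to (6, 4): C(10, 6) = 210. Paths through (5, 2): (paths (0, 0) → (5, 2)) × (paths (5, 2) → (6, 4)) = C(7, 5) · C(3, 1) = 21 · 3 = 63. Avoidance count = 210 − 63 = 147.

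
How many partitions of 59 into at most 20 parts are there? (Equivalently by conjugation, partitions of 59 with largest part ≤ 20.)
p(59, parts ≤ 20) = 686983

Use the recurrence p(n, m) = p(n, m−1) + p(n−m, m): either the largest part is < m (count p(n, m−1)) or the largest part is exactly m (remove one copy of m, count p(n−m, m)). With p(0, ·) = 1 this gives p(59, parts ≤ 20) = 686983. (By conjugating Young diagrams, this also counts partitions of 59 into at most 20 parts.)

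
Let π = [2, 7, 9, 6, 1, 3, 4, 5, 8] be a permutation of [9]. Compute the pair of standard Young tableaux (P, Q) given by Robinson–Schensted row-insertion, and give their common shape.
P = [1, 3, 4, 5, 8] / [2, 6, 9] / [7];  Q = [1, 2, 3, 8, 9] / [4, 6, 7] / [5];  common shape = (5, 3, 1)

Row-insert the values π_1, π_2, … into P one at a time, bumping the leftmost entry strictly greater than the inserted value down to the next row. The recording tableau Q records, in position (i, j), the step at which that cell was added to P.
  Insert 2 (step 1): P = [2];  Q = [1]
  Insert 7 (step 2): P = [2, 7];  Q = [1, 2]
  Insert 9 (step 3): P = [2, 7, 9];  Q = [1, 2, 3]
  Insert 6 (step 4): P = [2, 6, 9] / [7];  Q = [1, 2, 3] / [4]
  Insert 1 (step 5): P = [1, 6, 9] / [2] / [7];  Q = [1, 2, 3] / [4] / [5]
  Insert 3 (step 6): P = [1, 3, 9] / [2, 6] / [7];  Q = [1, 2, 3] / [4, 6] / [5]
  Insert 4 (step 7): P = [1, 3, 4] / [2, 6, 9] / [7];  Q = [1, 2, 3] / [4, 6, 7] / [5]
  Insert 5 (step 8): P = [1, 3, 4, 5] / [2, 6, 9] / [7];  Q = [1, 2, 3, 8] / [4, 6, 7] / [5]
  Insert 8 (step 9): P = [1, 3, 4, 5, 8] / [2, 6, 9] / [7];  Q = [1, 2, 3, 8, 9] / [4, 6, 7] / [5]
Final shape: (5, 3, 1).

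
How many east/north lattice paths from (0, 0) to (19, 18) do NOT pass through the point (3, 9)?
Number of paths = 17223177400

Total paths from (0, 0) to (19, 18): C(37, 19) = 17672631900. Paths through (3, 9): (paths (0, 0) → (3, 9)) × (paths (3, 9) → (19, 18)) = C(12, 3) · C(25, 16) = 220 · 2042975 = 449454500. Avoidance count = 17672631900 − 449454500 = 17223177400.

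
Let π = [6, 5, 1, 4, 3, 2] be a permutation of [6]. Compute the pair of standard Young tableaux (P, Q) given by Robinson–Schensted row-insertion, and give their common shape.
P = [1, 2] / [3] / [4] / [5] / [6];  Q = [1, 4] / [2] / [3] / [5] / [6];  common shape = (2, 1, 1, 1, 1)

Row-insert the values π_1, π_2, … into P one at a time, bumping the leftmost entry strictly greater than the inserted value down to the next row. The recording tableau Q records, in position (i, j), the step at which that cell was added to P.
  Insert 6 (step 1): P = [6];  Q = [1]
  Insert 5 (step 2): P = [5] / [6];  Q = [1] / [2]
  Insert 1 (step 3): P = [1] / [5] / [6];  Q = [1] / [2] / [3]
  Insert 4 (step 4): P = [1, 4] / [5] / [6];  Q = [1, 4] / [2] / [3]
  Insert 3 (step 5): P = [1, 3] / [4] / [5] / [6];  Q = [1, 4] / [2] / [3] / [5]
  Insert 2 (step 6): P = [1, 2] / [3] / [4] / [5] / [6];  Q = [1, 4] / [2] / [3] / [5] / [6]
Final shape: (2, 1, 1, 1, 1).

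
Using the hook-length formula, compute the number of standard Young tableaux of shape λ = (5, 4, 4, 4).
# SYT of shape (5, 4, 4, 4) = 204204

Hook-length formula: f^λ = n! / Π hook(c), product over all cells c of the Young diagram. For λ = (5, 4, 4, 4), n = 17 boxes. Hook lengths by row (left-to-right, top-to-bottom): [8, 7, 6, 5, 1]; [6, 5, 4, 3]; [5, 4, 3, 2]; [4, 3, 2, 1]. Product of hooks = 1741824000. So f^λ = 17! / 1741824000 = 355687428096000 / 1741824000 = 204204.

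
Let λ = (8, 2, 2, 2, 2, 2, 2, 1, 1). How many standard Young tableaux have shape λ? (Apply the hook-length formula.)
# SYT of shape (8, 2, 2, 2, 2, 2, 2, 1, 1) = 86178015

Hook-length formula: f^λ = n! / Π hook(c), product over all cells c of the Young diagram. For λ = (8, 2, 2, 2, 2, 2, 2, 1, 1), n = 22 boxes. Hook lengths by row (left-to-right, top-to-bottom): [16, 13, 6, 5, 4, 3, 2, 1]; [9, 6]; [8, 5]; [7, 4]; [6, 3]; [5, 2]; [4, 1]; [2]; [1]. Product of hooks = 13042778112000. So f^λ = 22! / 13042778112000 = 1124000727777607680000 / 13042778112000 = 86178015.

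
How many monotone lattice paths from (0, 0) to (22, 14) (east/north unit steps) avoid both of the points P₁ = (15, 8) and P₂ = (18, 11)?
Number of paths = 2087233026

Inclusion–exclusion. Total paths: C(36, 22) = 3796297200. Through P₁: C(23, 15)·C(13, 7) = 841378824. Through P₂: C(29, 18)·C(7, 4) = 1210905150. Since P₁ is strictly southwest of P₂, a monotone path through both must visit P₁ then P₂; paths through both = C(23, 15)·C(6, 3)·C(7, 4) = 343219800. Avoid both = 3796297200 − 841378824 − 1210905150 + 343219800 = 2087233026.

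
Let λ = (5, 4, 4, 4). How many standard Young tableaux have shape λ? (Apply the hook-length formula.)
# SYT of shape (5, 4, 4, 4) = 204204

Hook-length formula: f^λ = n! / Π hook(c), product over all cells c of the Young diagram. For λ = (5, 4, 4, 4), n = 17 boxes. Hook lengths by row (left-to-right, top-to-bottom): [8, 7, 6, 5, 1]; [6, 5, 4, 3]; [5, 4, 3, 2]; [4, 3, 2, 1]. Product of hooks = 1741824000. So f^λ = 17! / 1741824000 = 355687428096000 / 1741824000 = 204204.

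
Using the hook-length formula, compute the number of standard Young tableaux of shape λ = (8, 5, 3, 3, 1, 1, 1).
# SYT of shape (8, 5, 3, 3, 1, 1, 1) = 2731432704

Hook-length formula: f^λ = n! / Π hook(c), product over all cells c of the Young diagram. For λ = (8, 5, 3, 3, 1, 1, 1), n = 22 boxes. Hook lengths by row (left-to-right, top-to-bottom): [14, 10, 9, 6, 5, 3, 2, 1]; [10, 6, 5, 2, 1]; [7, 3, 2]; [6, 2, 1]; [3]; [2]; [1]. Product of hooks = 411505920000. So f^λ = 22! / 411505920000 = 1124000727777607680000 / 411505920000 = 2731432704.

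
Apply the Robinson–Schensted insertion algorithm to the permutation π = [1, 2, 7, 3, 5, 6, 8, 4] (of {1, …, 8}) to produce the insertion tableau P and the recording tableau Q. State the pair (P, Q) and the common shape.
P = [1, 2, 3, 4, 6, 8] / [5] / [7];  Q = [1, 2, 3, 5, 6, 7] / [4] / [8];  common shape = (6, 1, 1)

Row-insert the values π_1, π_2, … into P one at a time, bumping the leftmost entry strictly greater than the inserted value down to the next row. The recording tableau Q records, in position (i, j), the step at which that cell was added to P.
  Insert 1 (step 1): P = [1];  Q = [1]
  Insert 2 (step 2): P = [1, 2];  Q = [1, 2]
  Insert 7 (step 3): P = [1, 2, 7];  Q = [1, 2, 3]
  Insert 3 (step 4): P = [1, 2, 3] / [7];  Q = [1, 2, 3] / [4]
  Insert 5 (step 5): P = [1, 2, 3, 5] / [7];  Q = [1, 2, 3, 5] / [4]
  Insert 6 (step 6): P = [1, 2, 3, 5, 6] / [7];  Q = [1, 2, 3, 5, 6] / [4]
  Insert 8 (step 7): P = [1, 2, 3, 5, 6, 8] / [7];  Q = [1, 2, 3, 5, 6, 7] / [4]
  Insert 4 (step 8): P = [1, 2, 3, 4, 6, 8] / [5] / [7];  Q = [1, 2, 3, 5, 6, 7] / [4] / [8]
Final shape: (6, 1, 1).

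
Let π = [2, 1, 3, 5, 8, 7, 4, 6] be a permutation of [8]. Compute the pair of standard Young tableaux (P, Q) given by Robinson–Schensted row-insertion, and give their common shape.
P = [1, 3, 4, 6] / [2, 5, 7] / [8];  Q = [1, 3, 4, 5] / [2, 6, 8] / [7];  common shape = (4, 3, 1)

Row-insert the values π_1, π_2, … into P one at a time, bumping the leftmost entry strictly greater than the inserted value down to the next row. The recording tableau Q records, in position (i, j), the step at which that cell was added to P.
  Insert 2 (step 1): P = [2];  Q = [1]
  Insert 1 (step 2): P = [1] / [2];  Q = [1] / [2]
  Insert 3 (step 3): P = [1, 3] / [2];  Q = [1, 3] / [2]
  Insert 5 (step 4): P = [1, 3, 5] / [2];  Q = [1, 3, 4] / [2]
  Insert 8 (step 5): P = [1, 3, 5, 8] / [2];  Q = [1, 3, 4, 5] / [2]
  Insert 7 (step 6): P = [1, 3, 5, 7] / [2, 8];  Q = [1, 3, 4, 5] / [2, 6]
  Insert 4 (step 7): P = [1, 3, 4, 7] / [2, 5] / [8];  Q = [1, 3, 4, 5] / [2, 6] / [7]
  Insert 6 (step 8): P = [1, 3, 4, 6] / [2, 5, 7] / [8];  Q = [1, 3, 4, 5] / [2, 6, 8] / [7]
Final shape: (4, 3, 1).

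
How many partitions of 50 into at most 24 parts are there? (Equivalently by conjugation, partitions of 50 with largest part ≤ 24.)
p(50, parts ≤ 24) = 194930

Use the recurrence p(n, m) = p(n, m−1) + p(n−m, m): either the largest part is < m (count p(n, m−1)) or the largest part is exactly m (remove one copy of m, count p(n−m, m)). With p(0, ·) = 1 this gives p(50, parts ≤ 24) = 194930. (By conjugating Young diagrams, this also counts partitions of 50 into at most 24 parts.)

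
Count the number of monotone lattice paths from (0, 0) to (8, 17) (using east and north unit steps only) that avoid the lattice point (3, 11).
Number of paths = 913407

Total paths from (0, 0) to (8, 17): C(25, 8) = 1081575. Paths through (3, 11): (paths (0, 0) → (3, 11)) × (paths (3, 11) → (8, 17)) = C(14, 3) · C(11, 5) = 364 · 462 = 168168. Avoidance count = 1081575 − 168168 = 913407.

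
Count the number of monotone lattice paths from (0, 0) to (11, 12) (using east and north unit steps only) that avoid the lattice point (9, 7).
Number of paths = 1111838

Total paths from (0, 0) to (11, 12): C(23, 11) = 1352078. Paths through (9, 7): (paths (0, 0) → (9, 7)) × (paths (9, 7) → (11, 12)) = C(16, 9) · C(7, 2) = 11440 · 21 = 240240. Avoidance count = 1352078 − 240240 = 1111838.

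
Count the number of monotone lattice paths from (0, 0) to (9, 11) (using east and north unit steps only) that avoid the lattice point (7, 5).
Number of paths = 145784

Total paths from (0, 0) to (9, 11): C(20, 9) = 167960. Paths through (7, 5): (paths (0, 0) → (7, 5)) × (paths (7, 5) → (9, 11)) = C(12, 7) · C(8, 2) = 792 · 28 = 22176. Avoidance count = 167960 − 22176 = 145784.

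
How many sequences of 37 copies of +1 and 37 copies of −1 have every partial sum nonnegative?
C_37 = 45950804324621742364

These ballot sequences are counted by the Catalan number C_n = (1/(n + 1)) · C(2n, n). For n = 37: C_37 = (1/38) · C(74, 37) = 1746130564335626209832/38 = 45950804324621742364.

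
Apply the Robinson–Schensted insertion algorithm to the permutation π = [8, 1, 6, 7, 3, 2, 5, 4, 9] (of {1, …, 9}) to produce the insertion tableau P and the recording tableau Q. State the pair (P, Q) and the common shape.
P = [1, 2, 4, 9] / [3, 5] / [6, 7] / [8];  Q = [1, 3, 4, 9] / [2, 7] / [5, 8] / [6];  common shape = (4, 2, 2, 1)

Row-insert the values π_1, π_2, … into P one at a time, bumping the leftmost entry strictly greater than the inserted value down to the next row. The recording tableau Q records, in position (i, j), the step at which that cell was added to P.
  Insert 8 (step 1): P = [8];  Q = [1]
  Insert 1 (step 2): P = [1] / [8];  Q = [1] / [2]
  Insert 6 (step 3): P = [1, 6] / [8];  Q = [1, 3] / [2]
  Insert 7 (step 4): P = [1, 6, 7] / [8];  Q = [1, 3, 4] / [2]
  Insert 3 (step 5): P = [1, 3, 7] / [6] / [8];  Q = [1, 3, 4] / [2] / [5]
  Insert 2 (step 6): P = [1, 2, 7] / [3] / [6] / [8];  Q = [1, 3, 4] / [2] / [5] / [6]
  Insert 5 (step 7): P = [1, 2, 5] / [3, 7] / [6] / [8];  Q = [1, 3, 4] / [2, 7] / [5] / [6]
  Insert 4 (step 8): P = [1, 2, 4] / [3, 5] / [6, 7] / [8];  Q = [1, 3, 4] / [2, 7] / [5, 8] / [6]
  Insert 9 (step 9): P = [1, 2, 4, 9] / [3, 5] / [6, 7] / [8];  Q = [1, 3, 4, 9] / [2, 7] / [5, 8] / [6]
Final shape: (4, 2, 2, 1).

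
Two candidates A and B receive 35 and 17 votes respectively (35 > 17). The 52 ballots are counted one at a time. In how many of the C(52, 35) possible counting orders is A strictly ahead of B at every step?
Strict-lead orderings = 7596549816030

Total orderings of the 52 votes with 35 for A: C(52, 35) = 21945588357420. By the Bertrand ballot formula (Cycle Lemma / reflection principle), the number of orderings in which A is strictly ahead of B throughout is (p − q)/(p + q) · C(p + q, p) = (35 − 17)/(35 + 17) · 21945588357420 = 7596549816030.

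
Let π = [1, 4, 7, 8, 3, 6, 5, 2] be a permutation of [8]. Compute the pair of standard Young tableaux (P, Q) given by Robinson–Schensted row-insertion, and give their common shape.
P = [1, 2, 5, 8] / [3, 6] / [4] / [7];  Q = [1, 2, 3, 4] / [5, 6] / [7] / [8];  common shape = (4, 2, 1, 1)

Row-insert the values π_1, π_2, … into P one at a time, bumping the leftmost entry strictly greater than the inserted value down to the next row. The recording tableau Q records, in position (i, j), the step at which that cell was added to P.
  Insert 1 (step 1): P = [1];  Q = [1]
  Insert 4 (step 2): P = [1, 4];  Q = [1, 2]
  Insert 7 (step 3): P = [1, 4, 7];  Q = [1, 2, 3]
  Insert 8 (step 4): P = [1, 4, 7, 8];  Q = [1, 2, 3, 4]
  Insert 3 (step 5): P = [1, 3, 7, 8] / [4];  Q = [1, 2, 3, 4] / [5]
  Insert 6 (step 6): P = [1, 3, 6, 8] / [4, 7];  Q = [1, 2, 3, 4] / [5, 6]
  Insert 5 (step 7): P = [1, 3, 5, 8] / [4, 6] / [7];  Q = [1, 2, 3, 4] / [5, 6] / [7]
  Insert 2 (step 8): P = [1, 2, 5, 8] / [3, 6] / [4] / [7];  Q = [1, 2, 3, 4] / [5, 6] / [7] / [8]
Final shape: (4, 2, 1, 1).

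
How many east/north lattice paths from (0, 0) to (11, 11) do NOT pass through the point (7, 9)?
Number of paths = 533832

Total paths from (0, 0) to (11, 11): C(22, 11) = 705432. Paths through (7, 9): (paths (0, 0) → (7, 9)) × (paths (7, 9) → (11, 11)) = C(16, 7) · C(6, 4) = 11440 · 15 = 171600. Avoidance count = 705432 − 171600 = 533832.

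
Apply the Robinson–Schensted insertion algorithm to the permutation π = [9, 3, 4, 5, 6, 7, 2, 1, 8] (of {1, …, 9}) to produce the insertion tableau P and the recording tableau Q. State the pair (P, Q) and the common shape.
P = [1, 4, 5, 6, 7, 8] / [2] / [3] / [9];  Q = [1, 3, 4, 5, 6, 9] / [2] / [7] / [8];  common shape = (6, 1, 1, 1)

Row-insert the values π_1, π_2, … into P one at a time, bumping the leftmost entry strictly greater than the inserted value down to the next row. The recording tableau Q records, in position (i, j), the step at which that cell was added to P.
  Insert 9 (step 1): P = [9];  Q = [1]
  Insert 3 (step 2): P = [3] / [9];  Q = [1] / [2]
  Insert 4 (step 3): P = [3, 4] / [9];  Q = [1, 3] / [2]
  Insert 5 (step 4): P = [3, 4, 5] / [9];  Q = [1, 3, 4] / [2]
  Insert 6 (step 5): P = [3, 4, 5, 6] / [9];  Q = [1, 3, 4, 5] / [2]
  Insert 7 (step 6): P = [3, 4, 5, 6, 7] / [9];  Q = [1, 3, 4, 5, 6] / [2]
  Insert 2 (step 7): P = [2, 4, 5, 6, 7] / [3] / [9];  Q = [1, 3, 4, 5, 6] / [2] / [7]
  Insert 1 (step 8): P = [1, 4, 5, 6, 7] / [2] / [3] / [9];  Q = [1, 3, 4, 5, 6] / [2] / [7] / [8]
  Insert 8 (step 9): P = [1, 4, 5, 6, 7, 8] / [2] / [3] / [9];  Q = [1, 3, 4, 5, 6, 9] / [2] / [7] / [8]
Final shape: (6, 1, 1, 1).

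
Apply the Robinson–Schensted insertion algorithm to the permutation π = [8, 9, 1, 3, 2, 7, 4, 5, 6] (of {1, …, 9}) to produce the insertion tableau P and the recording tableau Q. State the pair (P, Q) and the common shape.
P = [1, 2, 4, 5, 6] / [3, 7] / [8, 9];  Q = [1, 2, 6, 8, 9] / [3, 4] / [5, 7];  common shape = (5, 2, 2)

Row-insert the values π_1, π_2, … into P one at a time, bumping the leftmost entry strictly greater than the inserted value down to the next row. The recording tableau Q records, in position (i, j), the step at which that cell was added to P.
  Insert 8 (step 1): P = [8];  Q = [1]
  Insert 9 (step 2): P = [8, 9];  Q = [1, 2]
  Insert 1 (step 3): P = [1, 9] / [8];  Q = [1, 2] / [3]
  Insert 3 (step 4): P = [1, 3] / [8, 9];  Q = [1, 2] / [3, 4]
  Insert 2 (step 5): P = [1, 2] / [3, 9] / [8];  Q = [1, 2] / [3, 4] / [5]
  Insert 7 (step 6): P = [1, 2, 7] / [3, 9] / [8];  Q = [1, 2, 6] / [3, 4] / [5]
  Insert 4 (step 7): P = [1, 2, 4] / [3, 7] / [8, 9];  Q = [1, 2, 6] / [3, 4] / [5, 7]
  Insert 5 (step 8): P = [1, 2, 4, 5] / [3, 7] / [8, 9];  Q = [1, 2, 6, 8] / [3, 4] / [5, 7]
  Insert 6 (step 9): P = [1, 2, 4, 5, 6] / [3, 7] / [8, 9];  Q = [1, 2, 6, 8, 9] / [3, 4] / [5, 7]
Final shape: (5, 2, 2).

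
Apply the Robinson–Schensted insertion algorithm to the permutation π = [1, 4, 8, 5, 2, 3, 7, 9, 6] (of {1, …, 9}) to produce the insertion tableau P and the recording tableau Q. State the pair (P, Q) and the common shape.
P = [1, 2, 3, 6, 9] / [4, 5, 7] / [8];  Q = [1, 2, 3, 7, 8] / [4, 6, 9] / [5];  common shape = (5, 3, 1)

Row-insert the values π_1, π_2, … into P one at a time, bumping the leftmost entry strictly greater than the inserted value down to the next row. The recording tableau Q records, in position (i, j), the step at which that cell was added to P.
  Insert 1 (step 1): P = [1];  Q = [1]
  Insert 4 (step 2): P = [1, 4];  Q = [1, 2]
  Insert 8 (step 3): P = [1, 4, 8];  Q = [1, 2, 3]
  Insert 5 (step 4): P = [1, 4, 5] / [8];  Q = [1, 2, 3] / [4]
  Insert 2 (step 5): P = [1, 2, 5] / [4] / [8];  Q = [1, 2, 3] / [4] / [5]
  Insert 3 (step 6): P = [1, 2, 3] / [4, 5] / [8];  Q = [1, 2, 3] / [4, 6] / [5]
  Insert 7 (step 7): P = [1, 2, 3, 7] / [4, 5] / [8];  Q = [1, 2, 3, 7] / [4, 6] / [5]
  Insert 9 (step 8): P = [1, 2, 3, 7, 9] / [4, 5] / [8];  Q = [1, 2, 3, 7, 8] / [4, 6] / [5]
  Insert 6 (step 9): P = [1, 2, 3, 6, 9] / [4, 5, 7] / [8];  Q = [1, 2, 3, 7, 8] / [4, 6, 9] / [5]
Final shape: (5, 3, 1).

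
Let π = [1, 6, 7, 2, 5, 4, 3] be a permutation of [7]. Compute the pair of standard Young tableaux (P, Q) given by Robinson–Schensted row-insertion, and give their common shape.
P = [1, 2, 3] / [4, 7] / [5] / [6];  Q = [1, 2, 3] / [4, 5] / [6] / [7];  common shape = (3, 2, 1, 1)

Row-insert the values π_1, π_2, … into P one at a time, bumping the leftmost entry strictly greater than the inserted value down to the next row. The recording tableau Q records, in position (i, j), the step at which that cell was added to P.
  Insert 1 (step 1): P = [1];  Q = [1]
  Insert 6 (step 2): P = [1, 6];  Q = [1, 2]
  Insert 7 (step 3): P = [1, 6, 7];  Q = [1, 2, 3]
  Insert 2 (step 4): P = [1, 2, 7] / [6];  Q = [1, 2, 3] / [4]
  Insert 5 (step 5): P = [1, 2, 5] / [6, 7];  Q = [1, 2, 3] / [4, 5]
  Insert 4 (step 6): P = [1, 2, 4] / [5, 7] / [6];  Q = [1, 2, 3] / [4, 5] / [6]
  Insert 3 (step 7): P = [1, 2, 3] / [4, 7] / [5] / [6];  Q = [1, 2, 3] / [4, 5] / [6] / [7]
Final shape: (3, 2, 1, 1).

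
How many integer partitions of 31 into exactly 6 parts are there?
p(31, 6 parts) = 612

Partitions of n into exactly k parts are in bijection with partitions of n − k into at most k parts (subtract 1 from each part). So p(31, exactly 6) = p(25, parts ≤ 6). Computing via the recurrence p(m, j) = p(m, j−1) + p(m−j, j) gives 612.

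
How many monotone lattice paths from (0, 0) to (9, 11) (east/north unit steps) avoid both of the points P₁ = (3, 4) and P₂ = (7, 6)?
Number of paths = 82889

Inclusion–exclusion. Total paths: C(20, 9) = 167960. Through P₁: C(7, 3)·C(13, 6) = 60060. Through P₂: C(13, 7)·C(7, 2) = 36036. Since P₁ is strictly southwest of P₂, a monotone path through both must visit P₁ then P₂; paths through both = C(7, 3)·C(6, 4)·C(7, 2) = 11025. Avoid both = 167960 − 60060 − 36036 + 11025 = 82889.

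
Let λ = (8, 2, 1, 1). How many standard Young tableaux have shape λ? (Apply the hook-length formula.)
# SYT of shape (8, 2, 1, 1) = 945

Hook-length formula: f^λ = n! / Π hook(c), product over all cells c of the Young diagram. For λ = (8, 2, 1, 1), n = 12 boxes. Hook lengths by row (left-to-right, top-to-bottom): [11, 8, 6, 5, 4, 3, 2, 1]; [4, 1]; [2]; [1]. Product of hooks = 506880. So f^λ = 12! / 506880 = 479001600 / 506880 = 945.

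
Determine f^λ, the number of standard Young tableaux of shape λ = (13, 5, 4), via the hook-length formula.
# SYT of shape (13, 5, 4) = 9848916

Hook-length formula: f^λ = n! / Π hook(c), product over all cells c of the Young diagram. For λ = (13, 5, 4), n = 22 boxes. Hook lengths by row (left-to-right, top-to-bottom): [15, 14, 13, 12, 10, 8, 7, 6, 5, 4, 3, 2, 1]; [6, 5, 4, 3, 1]; [4, 3, 2, 1]. Product of hooks = 114124308480000. So f^λ = 22! / 114124308480000 = 1124000727777607680000 / 114124308480000 = 9848916.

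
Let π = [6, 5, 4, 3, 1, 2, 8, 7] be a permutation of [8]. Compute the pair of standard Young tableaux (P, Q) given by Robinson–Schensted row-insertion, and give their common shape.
P = [1, 2, 7] / [3, 8] / [4] / [5] / [6];  Q = [1, 6, 7] / [2, 8] / [3] / [4] / [5];  common shape = (3, 2, 1, 1, 1)

Row-insert the values π_1, π_2, … into P one at a time, bumping the leftmost entry strictly greater than the inserted value down to the next row. The recording tableau Q records, in position (i, j), the step at which that cell was added to P.
  Insert 6 (step 1): P = [6];  Q = [1]
  Insert 5 (step 2): P = [5] / [6];  Q = [1] / [2]
  Insert 4 (step 3): P = [4] / [5] / [6];  Q = [1] / [2] / [3]
  Insert 3 (step 4): P = [3] / [4] / [5] / [6];  Q = [1] / [2] / [3] / [4]
  Insert 1 (step 5): P = [1] / [3] / [4] / [5] / [6];  Q = [1] / [2] / [3] / [4] / [5]
  Insert 2 (step 6): P = [1, 2] / [3] / [4] / [5] / [6];  Q = [1, 6] / [2] / [3] / [4] / [5]
  Insert 8 (step 7): P = [1, 2, 8] / [3] / [4] / [5] / [6];  Q = [1, 6, 7] / [2] / [3] / [4] / [5]
  Insert 7 (step 8): P = [1, 2, 7] / [3, 8] / [4] / [5] / [6];  Q = [1, 6, 7] / [2, 8] / [3] / [4] / [5]
Final shape: (3, 2, 1, 1, 1).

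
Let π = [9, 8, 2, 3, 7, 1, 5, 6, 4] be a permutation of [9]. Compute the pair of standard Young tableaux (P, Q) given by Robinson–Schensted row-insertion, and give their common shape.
P = [1, 3, 4, 6] / [2, 5] / [7] / [8] / [9];  Q = [1, 4, 5, 8] / [2, 7] / [3] / [6] / [9];  common shape = (4, 2, 1, 1, 1)

Row-insert the values π_1, π_2, … into P one at a time, bumping the leftmost entry strictly greater than the inserted value down to the next row. The recording tableau Q records, in position (i, j), the step at which that cell was added to P.
  Insert 9 (step 1): P = [9];  Q = [1]
  Insert 8 (step 2): P = [8] / [9];  Q = [1] / [2]
  Insert 2 (step 3): P = [2] / [8] / [9];  Q = [1] / [2] / [3]
  Insert 3 (step 4): P = [2, 3] / [8] / [9];  Q = [1, 4] / [2] / [3]
  Insert 7 (step 5): P = [2, 3, 7] / [8] / [9];  Q = [1, 4, 5] / [2] / [3]
  Insert 1 (step 6): P = [1, 3, 7] / [2] / [8] / [9];  Q = [1, 4, 5] / [2] / [3] / [6]
  Insert 5 (step 7): P = [1, 3, 5] / [2, 7] / [8] / [9];  Q = [1, 4, 5] / [2, 7] / [3] / [6]
  Insert 6 (step 8): P = [1, 3, 5, 6] / [2, 7] / [8] / [9];  Q = [1, 4, 5, 8] / [2, 7] / [3] / [6]
  Insert 4 (step 9): P = [1, 3, 4, 6] / [2, 5] / [7] / [8] / [9];  Q = [1, 4, 5, 8] / [2, 7] / [3] / [6] / [9]
Final shape: (4, 2, 1, 1, 1).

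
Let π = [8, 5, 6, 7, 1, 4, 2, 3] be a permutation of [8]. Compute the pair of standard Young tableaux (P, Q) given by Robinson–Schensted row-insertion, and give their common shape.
P = [1, 2, 3] / [4, 6, 7] / [5] / [8];  Q = [1, 3, 4] / [2, 6, 8] / [5] / [7];  common shape = (3, 3, 1, 1)

Row-insert the values π_1, π_2, … into P one at a time, bumping the leftmost entry strictly greater than the inserted value down to the next row. The recording tableau Q records, in position (i, j), the step at which that cell was added to P.
  Insert 8 (step 1): P = [8];  Q = [1]
  Insert 5 (step 2): P = [5] / [8];  Q = [1] / [2]
  Insert 6 (step 3): P = [5, 6] / [8];  Q = [1, 3] / [2]
  Insert 7 (step 4): P = [5, 6, 7] / [8];  Q = [1, 3, 4] / [2]
  Insert 1 (step 5): P = [1, 6, 7] / [5] / [8];  Q = [1, 3, 4] / [2] / [5]
  Insert 4 (step 6): P = [1, 4, 7] / [5, 6] / [8];  Q = [1, 3, 4] / [2, 6] / [5]
  Insert 2 (step 7): P = [1, 2, 7] / [4, 6] / [5] / [8];  Q = [1, 3, 4] / [2, 6] / [5] / [7]
  Insert 3 (step 8): P = [1, 2, 3] / [4, 6, 7] / [5] / [8];  Q = [1, 3, 4] / [2, 6, 8] / [5] / [7]
Final shape: (3, 3, 1, 1).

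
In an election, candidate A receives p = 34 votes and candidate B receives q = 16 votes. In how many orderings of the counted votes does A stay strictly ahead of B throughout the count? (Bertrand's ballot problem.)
Strict-lead orderings = 1772528290407

Total orderings of the 50 votes with 34 for A: C(50, 34) = 4923689695575. By the Bertrand ballot formula (Cycle Lemma / reflection principle), the number of orderings in which A is strictly ahead of B throughout is (p − q)/(p + q) · C(p + q, p) = (34 − 16)/(34 + 16) · 4923689695575 = 1772528290407.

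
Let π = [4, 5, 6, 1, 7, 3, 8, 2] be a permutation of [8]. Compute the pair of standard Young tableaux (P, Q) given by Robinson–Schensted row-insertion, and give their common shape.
P = [1, 2, 6, 7, 8] / [3, 5] / [4];  Q = [1, 2, 3, 5, 7] / [4, 6] / [8];  common shape = (5, 2, 1)

Row-insert the values π_1, π_2, … into P one at a time, bumping the leftmost entry strictly greater than the inserted value down to the next row. The recording tableau Q records, in position (i, j), the step at which that cell was added to P.
  Insert 4 (step 1): P = [4];  Q = [1]
  Insert 5 (step 2): P = [4, 5];  Q = [1, 2]
  Insert 6 (step 3): P = [4, 5, 6];  Q = [1, 2, 3]
  Insert 1 (step 4): P = [1, 5, 6] / [4];  Q = [1, 2, 3] / [4]
  Insert 7 (step 5): P = [1, 5, 6, 7] / [4];  Q = [1, 2, 3, 5] / [4]
  Insert 3 (step 6): P = [1, 3, 6, 7] / [4, 5];  Q = [1, 2, 3, 5] / [4, 6]
  Insert 8 (step 7): P = [1, 3, 6, 7, 8] / [4, 5];  Q = [1, 2, 3, 5, 7] / [4, 6]
  Insert 2 (step 8): P = [1, 2, 6, 7, 8] / [3, 5] / [4];  Q = [1, 2, 3, 5, 7] / [4, 6] / [8]
Final shape: (5, 2, 1).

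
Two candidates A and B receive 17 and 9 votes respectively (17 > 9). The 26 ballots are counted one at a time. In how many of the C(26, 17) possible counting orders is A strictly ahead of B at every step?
Strict-lead orderings = 961400

Total orderings of the 26 votes with 17 for A: C(26, 17) = 3124550. By the Bertrand ballot formula (Cycle Lemma / reflection principle), the number of orderings in which A is strictly ahead of B throughout is (p − q)/(p + q) · C(p + q, p) = (17 − 9)/(17 + 9) · 3124550 = 961400.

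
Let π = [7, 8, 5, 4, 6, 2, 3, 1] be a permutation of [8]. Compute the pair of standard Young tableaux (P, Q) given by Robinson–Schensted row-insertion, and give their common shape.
P = [1, 3] / [2, 6] / [4, 8] / [5] / [7];  Q = [1, 2] / [3, 5] / [4, 7] / [6] / [8];  common shape = (2, 2, 2, 1, 1)

Row-insert the values π_1, π_2, … into P one at a time, bumping the leftmost entry strictly greater than the inserted value down to the next row. The recording tableau Q records, in position (i, j), the step at which that cell was added to P.
  Insert 7 (step 1): P = [7];  Q = [1]
  Insert 8 (step 2): P = [7, 8];  Q = [1, 2]
  Insert 5 (step 3): P = [5, 8] / [7];  Q = [1, 2] / [3]
  Insert 4 (step 4): P = [4, 8] / [5] / [7];  Q = [1, 2] / [3] / [4]
  Insert 6 (step 5): P = [4, 6] / [5, 8] / [7];  Q = [1, 2] / [3, 5] / [4]
  Insert 2 (step 6): P = [2, 6] / [4, 8] / [5] / [7];  Q = [1, 2] / [3, 5] / [4] / [6]
  Insert 3 (step 7): P = [2, 3] / [4, 6] / [5, 8] / [7];  Q = [1, 2] / [3, 5] / [4, 7] / [6]
  Insert 1 (step 8): P = [1, 3] / [2, 6] / [4, 8] / [5] / [7];  Q = [1, 2] / [3, 5] / [4, 7] / [6] / [8]
Final shape: (2, 2, 2, 1, 1).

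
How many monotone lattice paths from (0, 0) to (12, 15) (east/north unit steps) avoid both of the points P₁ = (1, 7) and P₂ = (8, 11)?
Number of paths = 11673264

Inclusion–exclusion. Total paths: C(27, 12) = 17383860. Through P₁: C(8, 1)·C(19, 11) = 604656. Through P₂: C(19, 8)·C(8, 4) = 5290740. Since P₁ is strictly southwest of P₂, a monotone path through both must visit P₁ then P₂; paths through both = C(8, 1)·C(11, 7)·C(8, 4) = 184800. Avoid both = 17383860 − 604656 − 5290740 + 184800 = 11673264.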